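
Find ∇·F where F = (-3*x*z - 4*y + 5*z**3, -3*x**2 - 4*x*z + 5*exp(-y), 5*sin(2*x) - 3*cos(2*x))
-3*z - 5*exp(-y)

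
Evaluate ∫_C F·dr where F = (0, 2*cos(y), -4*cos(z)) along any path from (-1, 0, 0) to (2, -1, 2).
-4*sin(2) - 2*sin(1)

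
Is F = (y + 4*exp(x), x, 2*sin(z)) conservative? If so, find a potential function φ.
Yes, F is conservative. φ = x*y + 4*exp(x) - 2*cos(z)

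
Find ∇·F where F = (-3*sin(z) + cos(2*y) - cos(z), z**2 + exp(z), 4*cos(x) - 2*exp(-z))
2*exp(-z)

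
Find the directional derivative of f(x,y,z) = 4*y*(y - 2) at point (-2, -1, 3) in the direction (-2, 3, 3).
-24*sqrt(22)/11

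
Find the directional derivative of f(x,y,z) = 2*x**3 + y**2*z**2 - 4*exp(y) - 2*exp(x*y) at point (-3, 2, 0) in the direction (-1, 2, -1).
sqrt(6)*(-4*exp(8) - 27*exp(6) + 8)*exp(-6)/3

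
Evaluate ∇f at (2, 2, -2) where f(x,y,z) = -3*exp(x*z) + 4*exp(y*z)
(6*exp(-4), -8*exp(-4), 2*exp(-4))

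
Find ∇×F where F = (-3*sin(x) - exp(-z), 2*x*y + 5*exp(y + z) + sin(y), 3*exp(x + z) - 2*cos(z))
(-5*exp(y + z), (1 - 3*exp(x + 2*z))*exp(-z), 2*y)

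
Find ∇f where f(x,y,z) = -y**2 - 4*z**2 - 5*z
(0, -2*y, -8*z - 5)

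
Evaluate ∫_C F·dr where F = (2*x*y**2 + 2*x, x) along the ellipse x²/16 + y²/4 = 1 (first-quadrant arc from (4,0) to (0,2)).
-48 + 2*pi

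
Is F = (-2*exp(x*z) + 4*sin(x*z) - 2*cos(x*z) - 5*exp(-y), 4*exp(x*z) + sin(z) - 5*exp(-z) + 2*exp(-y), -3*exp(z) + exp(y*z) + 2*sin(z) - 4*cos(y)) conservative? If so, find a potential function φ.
No, ∇×F = (-4*x*exp(x*z) + z*exp(y*z) + 4*sin(y) - cos(z) - 5*exp(-z), 2*x*(-exp(x*z) + sin(x*z) + 2*cos(x*z)), 4*z*exp(x*z) - 5*exp(-y)) ≠ 0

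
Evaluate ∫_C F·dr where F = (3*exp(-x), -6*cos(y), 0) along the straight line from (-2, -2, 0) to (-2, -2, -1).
0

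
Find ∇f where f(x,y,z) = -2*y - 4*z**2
(0, -2, -8*z)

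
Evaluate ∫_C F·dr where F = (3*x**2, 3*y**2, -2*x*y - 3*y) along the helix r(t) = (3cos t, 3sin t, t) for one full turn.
0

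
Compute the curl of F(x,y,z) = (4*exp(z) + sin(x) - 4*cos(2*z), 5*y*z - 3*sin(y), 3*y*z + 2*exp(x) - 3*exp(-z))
(-5*y + 3*z, -2*exp(x) + 4*exp(z) + 8*sin(2*z), 0)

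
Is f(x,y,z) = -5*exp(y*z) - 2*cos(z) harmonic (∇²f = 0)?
No, ∇²f = -5*y**2*exp(y*z) - 5*z**2*exp(y*z) + 2*cos(z)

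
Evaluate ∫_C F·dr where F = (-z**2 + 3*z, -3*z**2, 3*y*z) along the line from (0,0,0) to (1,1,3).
3/2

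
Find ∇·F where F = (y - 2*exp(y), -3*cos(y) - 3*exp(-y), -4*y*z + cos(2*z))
-4*y + 3*sin(y) - 2*sin(2*z) + 3*exp(-y)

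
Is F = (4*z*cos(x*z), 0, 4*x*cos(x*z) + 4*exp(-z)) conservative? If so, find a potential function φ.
Yes, F is conservative. φ = 4*sin(x*z) - 4*exp(-z)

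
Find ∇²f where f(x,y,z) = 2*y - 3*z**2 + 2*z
-6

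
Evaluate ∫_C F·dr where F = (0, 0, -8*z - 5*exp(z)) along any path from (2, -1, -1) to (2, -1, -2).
-12 - 5*exp(-2) + 5*exp(-1)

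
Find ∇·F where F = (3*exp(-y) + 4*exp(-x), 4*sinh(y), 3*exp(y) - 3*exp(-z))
4*cosh(y) + 3*exp(-z) - 4*exp(-x)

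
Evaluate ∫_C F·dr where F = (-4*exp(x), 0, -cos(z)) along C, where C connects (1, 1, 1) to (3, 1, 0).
-4*exp(3) + sin(1) + 4*E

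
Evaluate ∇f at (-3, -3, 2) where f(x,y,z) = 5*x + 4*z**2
(5, 0, 16)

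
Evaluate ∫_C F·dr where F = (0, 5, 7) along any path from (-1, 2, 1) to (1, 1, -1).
-19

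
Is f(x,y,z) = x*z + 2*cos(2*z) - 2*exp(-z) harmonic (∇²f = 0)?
No, ∇²f = -8*cos(2*z) - 2*exp(-z)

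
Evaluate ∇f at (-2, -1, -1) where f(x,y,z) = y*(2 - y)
(0, 4, 0)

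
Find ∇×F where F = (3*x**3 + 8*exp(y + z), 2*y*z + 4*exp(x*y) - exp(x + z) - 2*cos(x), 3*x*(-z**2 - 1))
(-2*y + exp(x + z), 3*z**2 + 8*exp(y + z) + 3, 4*y*exp(x*y) - exp(x + z) - 8*exp(y + z) + 2*sin(x))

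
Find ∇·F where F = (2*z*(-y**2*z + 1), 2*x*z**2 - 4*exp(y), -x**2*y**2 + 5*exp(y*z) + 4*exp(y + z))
5*y*exp(y*z) - 4*exp(y) + 4*exp(y + z)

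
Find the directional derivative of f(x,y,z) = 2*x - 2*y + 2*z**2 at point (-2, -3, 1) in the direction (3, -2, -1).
3*sqrt(14)/7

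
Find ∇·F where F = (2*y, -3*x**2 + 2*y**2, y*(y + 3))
4*y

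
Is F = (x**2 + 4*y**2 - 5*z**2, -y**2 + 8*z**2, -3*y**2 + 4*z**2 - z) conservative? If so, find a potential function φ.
No, ∇×F = (-6*y - 16*z, -10*z, -8*y) ≠ 0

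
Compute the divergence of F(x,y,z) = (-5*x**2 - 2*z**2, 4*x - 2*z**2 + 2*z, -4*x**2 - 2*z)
-10*x - 2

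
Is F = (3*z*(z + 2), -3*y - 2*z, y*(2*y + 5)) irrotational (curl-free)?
No, ∇×F = (4*y + 7, 6*z + 6, 0)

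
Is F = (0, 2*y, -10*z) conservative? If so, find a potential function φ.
Yes, F is conservative. φ = y**2 - 5*z**2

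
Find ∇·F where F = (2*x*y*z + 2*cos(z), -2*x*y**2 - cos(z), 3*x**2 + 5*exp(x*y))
2*y*(-2*x + z)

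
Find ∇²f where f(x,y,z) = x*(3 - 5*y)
0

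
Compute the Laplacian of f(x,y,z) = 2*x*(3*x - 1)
12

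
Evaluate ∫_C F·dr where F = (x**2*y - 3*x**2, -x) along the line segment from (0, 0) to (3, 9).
81/4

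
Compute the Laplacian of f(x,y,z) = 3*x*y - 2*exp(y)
-2*exp(y)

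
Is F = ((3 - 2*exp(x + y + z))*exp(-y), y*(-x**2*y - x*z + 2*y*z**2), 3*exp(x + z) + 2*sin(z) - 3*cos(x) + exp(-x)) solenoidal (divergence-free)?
No, ∇·F = -2*x**2*y - x*z + 4*y*z**2 + exp(x + z) + 2*cos(z)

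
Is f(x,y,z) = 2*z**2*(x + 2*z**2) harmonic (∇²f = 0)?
No, ∇²f = 4*x + 48*z**2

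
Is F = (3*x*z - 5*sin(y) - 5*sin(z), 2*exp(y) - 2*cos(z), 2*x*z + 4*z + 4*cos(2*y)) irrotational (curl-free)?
No, ∇×F = (-8*sin(2*y) - 2*sin(z), 3*x - 2*z - 5*cos(z), 5*cos(y))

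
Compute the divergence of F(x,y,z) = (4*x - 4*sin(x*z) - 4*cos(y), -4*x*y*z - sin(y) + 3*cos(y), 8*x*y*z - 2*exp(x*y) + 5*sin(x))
8*x*y - 4*x*z - 4*z*cos(x*z) - 3*sin(y) - cos(y) + 4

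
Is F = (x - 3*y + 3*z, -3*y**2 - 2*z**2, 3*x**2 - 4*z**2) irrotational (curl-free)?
No, ∇×F = (4*z, 3 - 6*x, 3)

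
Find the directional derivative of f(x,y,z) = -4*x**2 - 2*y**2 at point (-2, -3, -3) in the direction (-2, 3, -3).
2*sqrt(22)/11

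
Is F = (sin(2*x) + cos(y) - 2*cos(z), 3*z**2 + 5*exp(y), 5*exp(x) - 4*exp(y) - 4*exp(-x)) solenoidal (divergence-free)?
No, ∇·F = 5*exp(y) + 2*cos(2*x)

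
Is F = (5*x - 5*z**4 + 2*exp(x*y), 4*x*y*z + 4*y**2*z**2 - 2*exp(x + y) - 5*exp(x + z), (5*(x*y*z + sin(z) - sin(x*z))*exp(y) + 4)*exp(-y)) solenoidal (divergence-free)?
No, ∇·F = 5*x*y + 4*x*z - 5*x*cos(x*z) + 8*y*z**2 + 2*y*exp(x*y) - 2*exp(x + y) + 5*cos(z) + 5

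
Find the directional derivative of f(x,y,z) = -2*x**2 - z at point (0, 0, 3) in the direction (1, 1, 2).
-sqrt(6)/3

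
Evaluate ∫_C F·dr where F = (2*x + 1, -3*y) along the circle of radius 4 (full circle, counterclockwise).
0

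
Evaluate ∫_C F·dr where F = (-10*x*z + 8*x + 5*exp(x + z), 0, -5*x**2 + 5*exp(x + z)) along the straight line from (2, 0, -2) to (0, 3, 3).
-61 + 5*exp(3)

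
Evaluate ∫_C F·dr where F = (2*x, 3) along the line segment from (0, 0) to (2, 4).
16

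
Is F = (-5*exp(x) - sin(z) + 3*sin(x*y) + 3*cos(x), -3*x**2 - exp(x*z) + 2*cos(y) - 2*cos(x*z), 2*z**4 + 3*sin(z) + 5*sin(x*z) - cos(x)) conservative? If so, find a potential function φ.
No, ∇×F = (x*(exp(x*z) - 2*sin(x*z)), -5*z*cos(x*z) - sin(x) - cos(z), -3*x*cos(x*y) - 6*x - z*exp(x*z) + 2*z*sin(x*z)) ≠ 0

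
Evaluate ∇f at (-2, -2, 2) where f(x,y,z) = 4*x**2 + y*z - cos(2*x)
(-16 - 2*sin(4), 2, -2)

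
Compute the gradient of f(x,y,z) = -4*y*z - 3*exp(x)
(-3*exp(x), -4*z, -4*y)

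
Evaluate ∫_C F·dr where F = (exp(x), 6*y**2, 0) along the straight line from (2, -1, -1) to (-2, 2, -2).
18 - 2*sinh(2)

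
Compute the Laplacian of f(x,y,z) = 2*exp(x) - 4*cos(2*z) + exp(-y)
2*exp(x) + 16*cos(2*z) + exp(-y)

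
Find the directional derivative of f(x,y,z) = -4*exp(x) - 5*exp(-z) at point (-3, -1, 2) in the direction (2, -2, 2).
sqrt(3)*(-4 + 5*E)*exp(-3)/3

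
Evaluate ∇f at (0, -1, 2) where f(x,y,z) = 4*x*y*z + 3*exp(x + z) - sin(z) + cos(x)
(-8 + 3*exp(2), 0, -cos(2) + 3*exp(2))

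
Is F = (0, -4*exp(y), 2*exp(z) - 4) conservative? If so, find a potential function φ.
Yes, F is conservative. φ = -4*z - 4*exp(y) + 2*exp(z)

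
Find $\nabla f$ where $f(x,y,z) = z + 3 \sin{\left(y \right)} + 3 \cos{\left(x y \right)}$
(-3*y*sin(x*y), -3*x*sin(x*y) + 3*cos(y), 1)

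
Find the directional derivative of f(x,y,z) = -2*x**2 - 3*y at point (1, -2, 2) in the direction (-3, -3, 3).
7*sqrt(3)/3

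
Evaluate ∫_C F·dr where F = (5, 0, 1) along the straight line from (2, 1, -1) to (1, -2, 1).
-3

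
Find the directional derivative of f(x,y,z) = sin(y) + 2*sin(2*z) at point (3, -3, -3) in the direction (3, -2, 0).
-2*sqrt(13)*cos(3)/13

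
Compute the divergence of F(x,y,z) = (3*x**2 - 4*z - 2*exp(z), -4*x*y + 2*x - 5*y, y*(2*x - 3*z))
2*x - 3*y - 5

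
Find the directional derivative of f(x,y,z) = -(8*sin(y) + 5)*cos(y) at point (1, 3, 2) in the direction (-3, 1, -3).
sqrt(19)*(-8*cos(6) + 5*sin(3))/19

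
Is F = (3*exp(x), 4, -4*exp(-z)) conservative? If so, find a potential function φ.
Yes, F is conservative. φ = 4*y + 3*exp(x) + 4*exp(-z)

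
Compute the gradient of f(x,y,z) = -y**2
(0, -2*y, 0)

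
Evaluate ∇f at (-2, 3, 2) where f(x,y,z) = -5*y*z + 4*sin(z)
(0, -10, -15 + 4*cos(2))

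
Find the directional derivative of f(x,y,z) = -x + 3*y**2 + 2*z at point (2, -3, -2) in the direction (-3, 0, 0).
1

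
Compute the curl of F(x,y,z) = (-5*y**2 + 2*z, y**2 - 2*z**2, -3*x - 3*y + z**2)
(4*z - 3, 5, 10*y)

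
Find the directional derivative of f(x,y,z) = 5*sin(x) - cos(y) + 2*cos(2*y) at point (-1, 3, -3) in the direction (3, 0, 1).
3*sqrt(10)*cos(1)/2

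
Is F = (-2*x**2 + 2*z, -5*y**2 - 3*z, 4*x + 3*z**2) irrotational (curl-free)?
No, ∇×F = (3, -2, 0)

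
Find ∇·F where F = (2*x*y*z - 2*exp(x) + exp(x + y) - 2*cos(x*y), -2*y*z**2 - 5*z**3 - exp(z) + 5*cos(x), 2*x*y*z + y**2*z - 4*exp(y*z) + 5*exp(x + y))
2*x*y + y**2 + 2*y*z - 4*y*exp(y*z) + 2*y*sin(x*y) - 2*z**2 - 2*exp(x) + exp(x + y)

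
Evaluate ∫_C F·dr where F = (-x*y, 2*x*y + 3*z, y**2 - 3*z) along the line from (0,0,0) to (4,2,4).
-20/3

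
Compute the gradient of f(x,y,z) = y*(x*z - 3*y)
(y*z, x*z - 6*y, x*y)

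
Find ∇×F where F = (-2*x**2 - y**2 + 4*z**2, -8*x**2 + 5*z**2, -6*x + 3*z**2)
(-10*z, 8*z + 6, -16*x + 2*y)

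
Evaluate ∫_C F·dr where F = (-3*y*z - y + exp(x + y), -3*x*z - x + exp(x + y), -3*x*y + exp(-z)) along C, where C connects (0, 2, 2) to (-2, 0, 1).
(-exp(4) - E + 2)*exp(-2)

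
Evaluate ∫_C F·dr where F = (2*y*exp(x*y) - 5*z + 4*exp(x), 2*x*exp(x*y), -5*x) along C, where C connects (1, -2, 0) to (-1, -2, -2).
-10 - 8*sinh(1) + 4*sinh(2)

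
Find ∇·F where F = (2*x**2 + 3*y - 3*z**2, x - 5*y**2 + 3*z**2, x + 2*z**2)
4*x - 10*y + 4*z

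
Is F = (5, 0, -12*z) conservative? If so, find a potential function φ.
Yes, F is conservative. φ = 5*x - 6*z**2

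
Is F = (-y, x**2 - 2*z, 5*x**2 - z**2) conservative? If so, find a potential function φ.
No, ∇×F = (2, -10*x, 2*x + 1) ≠ 0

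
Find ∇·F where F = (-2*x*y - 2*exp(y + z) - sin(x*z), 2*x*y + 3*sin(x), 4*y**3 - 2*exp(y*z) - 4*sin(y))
2*x - 2*y*exp(y*z) - 2*y - z*cos(x*z)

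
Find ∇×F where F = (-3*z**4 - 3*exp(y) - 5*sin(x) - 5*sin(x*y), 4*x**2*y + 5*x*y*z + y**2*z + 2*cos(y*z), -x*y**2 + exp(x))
(y*(-7*x - y + 2*sin(y*z)), y**2 - 12*z**3 - exp(x), 8*x*y + 5*x*cos(x*y) + 5*y*z + 3*exp(y))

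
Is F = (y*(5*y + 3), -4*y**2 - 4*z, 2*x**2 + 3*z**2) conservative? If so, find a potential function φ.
No, ∇×F = (4, -4*x, -10*y - 3) ≠ 0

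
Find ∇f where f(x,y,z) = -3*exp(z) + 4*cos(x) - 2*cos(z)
(-4*sin(x), 0, -3*exp(z) + 2*sin(z))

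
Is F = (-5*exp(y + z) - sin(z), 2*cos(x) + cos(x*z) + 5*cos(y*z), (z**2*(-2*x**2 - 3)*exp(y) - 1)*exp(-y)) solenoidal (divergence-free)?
No, ∇·F = -z*(4*x**2 + 5*sin(y*z) + 6)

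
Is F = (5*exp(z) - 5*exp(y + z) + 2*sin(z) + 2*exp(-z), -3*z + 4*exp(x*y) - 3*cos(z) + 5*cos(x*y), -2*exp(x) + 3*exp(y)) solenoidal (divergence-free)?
No, ∇·F = x*(4*exp(x*y) - 5*sin(x*y))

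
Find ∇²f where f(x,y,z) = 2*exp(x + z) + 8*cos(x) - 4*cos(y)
4*exp(x + z) - 8*cos(x) + 4*cos(y)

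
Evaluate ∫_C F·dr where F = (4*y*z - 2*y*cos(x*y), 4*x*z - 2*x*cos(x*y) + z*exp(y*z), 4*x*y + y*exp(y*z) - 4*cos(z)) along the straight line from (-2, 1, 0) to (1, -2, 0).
0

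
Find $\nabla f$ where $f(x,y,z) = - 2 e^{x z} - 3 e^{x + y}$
(-2*z*exp(x*z) - 3*exp(x + y), -3*exp(x + y), -2*x*exp(x*z))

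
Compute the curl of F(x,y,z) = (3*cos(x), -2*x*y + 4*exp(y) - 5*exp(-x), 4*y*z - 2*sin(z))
(4*z, 0, -2*y + 5*exp(-x))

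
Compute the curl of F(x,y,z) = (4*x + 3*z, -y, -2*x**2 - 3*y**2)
(-6*y, 4*x + 3, 0)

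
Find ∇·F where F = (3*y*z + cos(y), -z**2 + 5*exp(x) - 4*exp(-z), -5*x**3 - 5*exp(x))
0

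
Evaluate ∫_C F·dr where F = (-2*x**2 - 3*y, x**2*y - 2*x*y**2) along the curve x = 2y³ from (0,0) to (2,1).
-10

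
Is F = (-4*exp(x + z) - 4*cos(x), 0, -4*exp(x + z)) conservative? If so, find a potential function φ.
Yes, F is conservative. φ = -4*exp(x + z) - 4*sin(x)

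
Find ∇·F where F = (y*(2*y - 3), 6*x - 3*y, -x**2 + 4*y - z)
-4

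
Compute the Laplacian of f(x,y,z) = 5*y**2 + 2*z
10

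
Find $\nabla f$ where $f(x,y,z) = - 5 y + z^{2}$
(0, -5, 2*z)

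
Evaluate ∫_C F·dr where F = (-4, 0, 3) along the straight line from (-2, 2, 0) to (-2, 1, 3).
9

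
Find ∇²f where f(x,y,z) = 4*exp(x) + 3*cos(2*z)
4*exp(x) - 12*cos(2*z)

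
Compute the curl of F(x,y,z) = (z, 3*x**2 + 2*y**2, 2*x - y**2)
(-2*y, -1, 6*x)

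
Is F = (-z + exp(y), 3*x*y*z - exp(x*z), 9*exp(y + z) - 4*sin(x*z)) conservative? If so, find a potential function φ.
No, ∇×F = (-3*x*y + x*exp(x*z) + 9*exp(y + z), 4*z*cos(x*z) - 1, 3*y*z - z*exp(x*z) - exp(y)) ≠ 0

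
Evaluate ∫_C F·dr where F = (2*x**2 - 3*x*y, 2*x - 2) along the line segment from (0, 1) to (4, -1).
140/3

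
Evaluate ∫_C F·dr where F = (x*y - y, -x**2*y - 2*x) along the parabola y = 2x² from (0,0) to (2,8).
-104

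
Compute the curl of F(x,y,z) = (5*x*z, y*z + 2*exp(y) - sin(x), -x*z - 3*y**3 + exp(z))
(y*(-9*y - 1), 5*x + z, -cos(x))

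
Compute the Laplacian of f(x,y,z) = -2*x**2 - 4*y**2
-12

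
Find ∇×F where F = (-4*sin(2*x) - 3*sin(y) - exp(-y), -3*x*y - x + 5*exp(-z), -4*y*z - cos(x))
(-4*z + 5*exp(-z), -sin(x), -3*y + 3*cos(y) - 1 - exp(-y))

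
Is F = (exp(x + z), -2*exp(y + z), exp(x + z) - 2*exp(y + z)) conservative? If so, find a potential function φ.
Yes, F is conservative. φ = exp(x + z) - 2*exp(y + z)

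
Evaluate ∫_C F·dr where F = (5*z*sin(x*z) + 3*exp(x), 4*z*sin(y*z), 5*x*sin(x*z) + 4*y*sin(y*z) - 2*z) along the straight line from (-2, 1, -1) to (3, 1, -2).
-5*cos(6) - 3 + cos(2) - 3*exp(-2) + 4*cos(1) + 3*exp(3)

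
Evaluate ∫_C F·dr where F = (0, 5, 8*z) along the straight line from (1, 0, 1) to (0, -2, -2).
2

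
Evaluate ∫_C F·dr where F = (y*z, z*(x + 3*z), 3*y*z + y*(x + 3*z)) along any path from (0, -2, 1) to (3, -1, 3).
-30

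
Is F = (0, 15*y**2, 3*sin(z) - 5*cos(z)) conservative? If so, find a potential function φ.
Yes, F is conservative. φ = 5*y**3 - 5*sin(z) - 3*cos(z)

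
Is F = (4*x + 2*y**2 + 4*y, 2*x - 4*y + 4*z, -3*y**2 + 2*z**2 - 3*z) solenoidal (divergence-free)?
No, ∇·F = 4*z - 3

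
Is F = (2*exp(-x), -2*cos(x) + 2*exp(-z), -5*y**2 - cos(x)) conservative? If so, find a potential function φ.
No, ∇×F = (-10*y + 2*exp(-z), -sin(x), 2*sin(x)) ≠ 0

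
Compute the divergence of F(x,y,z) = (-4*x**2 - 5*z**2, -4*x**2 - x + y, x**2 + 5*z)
6 - 8*x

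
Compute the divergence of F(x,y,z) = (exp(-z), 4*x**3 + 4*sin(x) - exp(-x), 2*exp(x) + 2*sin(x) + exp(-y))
0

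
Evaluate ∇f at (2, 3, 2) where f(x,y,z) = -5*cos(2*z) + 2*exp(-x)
(-2*exp(-2), 0, 10*sin(4))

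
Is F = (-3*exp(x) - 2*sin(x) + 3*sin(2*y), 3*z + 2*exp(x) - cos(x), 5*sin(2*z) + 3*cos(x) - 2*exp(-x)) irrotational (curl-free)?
No, ∇×F = (-3, 3*sin(x) - 2*exp(-x), 2*exp(x) + sin(x) - 6*cos(2*y))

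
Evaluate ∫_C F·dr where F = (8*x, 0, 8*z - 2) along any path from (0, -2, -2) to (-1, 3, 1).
-14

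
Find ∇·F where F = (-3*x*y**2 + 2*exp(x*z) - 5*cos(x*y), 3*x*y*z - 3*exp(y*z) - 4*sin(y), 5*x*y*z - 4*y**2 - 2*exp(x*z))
5*x*y + 3*x*z - 2*x*exp(x*z) - 3*y**2 + 5*y*sin(x*y) + 2*z*exp(x*z) - 3*z*exp(y*z) - 4*cos(y)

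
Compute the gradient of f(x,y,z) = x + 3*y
(1, 3, 0)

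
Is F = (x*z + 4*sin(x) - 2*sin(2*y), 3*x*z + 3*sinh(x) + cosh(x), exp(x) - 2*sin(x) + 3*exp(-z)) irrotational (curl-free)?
No, ∇×F = (-3*x, x - exp(x) + 2*cos(x), 3*z + 4*cos(2*y) + sinh(x) + 3*cosh(x))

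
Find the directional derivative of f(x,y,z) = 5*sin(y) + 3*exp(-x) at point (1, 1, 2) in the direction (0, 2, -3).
10*sqrt(13)*cos(1)/13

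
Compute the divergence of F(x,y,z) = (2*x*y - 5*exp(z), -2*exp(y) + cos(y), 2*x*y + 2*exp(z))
2*y - 2*exp(y) + 2*exp(z) - sin(y)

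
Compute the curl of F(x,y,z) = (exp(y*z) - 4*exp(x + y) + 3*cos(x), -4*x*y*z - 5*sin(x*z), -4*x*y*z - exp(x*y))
(x*(4*y - 4*z - exp(x*y) + 5*cos(x*z)), y*(4*z + exp(x*y) + exp(y*z)), -4*y*z - z*exp(y*z) - 5*z*cos(x*z) + 4*exp(x + y))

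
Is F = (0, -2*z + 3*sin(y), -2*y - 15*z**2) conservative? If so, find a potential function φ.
Yes, F is conservative. φ = -2*y*z - 5*z**3 - 3*cos(y)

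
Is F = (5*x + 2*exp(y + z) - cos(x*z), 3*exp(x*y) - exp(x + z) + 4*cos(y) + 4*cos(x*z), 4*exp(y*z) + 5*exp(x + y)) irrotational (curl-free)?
No, ∇×F = (4*x*sin(x*z) + 4*z*exp(y*z) + 5*exp(x + y) + exp(x + z), x*sin(x*z) - 5*exp(x + y) + 2*exp(y + z), 3*y*exp(x*y) - 4*z*sin(x*z) - exp(x + z) - 2*exp(y + z))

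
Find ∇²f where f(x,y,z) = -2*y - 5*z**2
-10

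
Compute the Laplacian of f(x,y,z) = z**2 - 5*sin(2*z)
20*sin(2*z) + 2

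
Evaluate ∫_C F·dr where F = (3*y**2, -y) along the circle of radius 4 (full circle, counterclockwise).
0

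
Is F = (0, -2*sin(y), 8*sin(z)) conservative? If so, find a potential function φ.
Yes, F is conservative. φ = 2*cos(y) - 8*cos(z)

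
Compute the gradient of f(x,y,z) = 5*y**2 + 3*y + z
(0, 10*y + 3, 1)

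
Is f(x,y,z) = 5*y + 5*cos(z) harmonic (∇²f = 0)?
No, ∇²f = -5*cos(z)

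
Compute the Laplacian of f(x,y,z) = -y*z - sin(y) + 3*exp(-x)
sin(y) + 3*exp(-x)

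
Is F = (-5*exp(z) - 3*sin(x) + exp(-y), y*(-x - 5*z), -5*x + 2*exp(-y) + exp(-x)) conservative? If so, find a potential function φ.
No, ∇×F = (5*y - 2*exp(-y), -5*exp(z) + 5 + exp(-x), -y + exp(-y)) ≠ 0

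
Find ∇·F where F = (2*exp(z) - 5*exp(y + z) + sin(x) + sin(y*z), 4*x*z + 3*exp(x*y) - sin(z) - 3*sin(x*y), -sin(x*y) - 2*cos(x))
3*x*exp(x*y) - 3*x*cos(x*y) + cos(x)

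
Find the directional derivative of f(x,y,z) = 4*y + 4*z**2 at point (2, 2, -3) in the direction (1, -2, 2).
-56/3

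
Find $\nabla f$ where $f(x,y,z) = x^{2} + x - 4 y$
(2*x + 1, -4, 0)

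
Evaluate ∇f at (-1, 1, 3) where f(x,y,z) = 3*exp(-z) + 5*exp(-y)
(0, -5*exp(-1), -3*exp(-3))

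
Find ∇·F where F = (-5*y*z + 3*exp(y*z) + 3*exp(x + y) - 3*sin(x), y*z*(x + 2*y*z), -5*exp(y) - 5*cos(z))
x*z + 4*y*z**2 + 3*exp(x + y) + 5*sin(z) - 3*cos(x)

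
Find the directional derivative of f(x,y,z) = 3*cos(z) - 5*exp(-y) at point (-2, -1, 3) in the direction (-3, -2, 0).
-10*sqrt(13)*E/13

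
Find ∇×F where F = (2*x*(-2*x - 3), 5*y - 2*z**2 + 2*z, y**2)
(2*y + 4*z - 2, 0, 0)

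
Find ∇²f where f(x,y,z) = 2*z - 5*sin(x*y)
5*(x**2 + y**2)*sin(x*y)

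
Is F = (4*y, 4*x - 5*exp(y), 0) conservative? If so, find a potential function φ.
Yes, F is conservative. φ = 4*x*y - 5*exp(y)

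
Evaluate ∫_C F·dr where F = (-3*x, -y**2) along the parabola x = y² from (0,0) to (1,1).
-11/6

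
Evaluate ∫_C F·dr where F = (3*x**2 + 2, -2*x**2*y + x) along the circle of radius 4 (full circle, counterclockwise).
16*pi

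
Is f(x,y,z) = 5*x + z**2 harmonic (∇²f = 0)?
No, ∇²f = 2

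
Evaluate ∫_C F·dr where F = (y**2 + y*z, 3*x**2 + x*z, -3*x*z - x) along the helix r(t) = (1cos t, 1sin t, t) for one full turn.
0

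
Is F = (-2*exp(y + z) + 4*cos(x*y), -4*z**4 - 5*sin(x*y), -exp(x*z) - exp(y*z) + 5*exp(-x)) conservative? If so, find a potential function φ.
No, ∇×F = (z*(16*z**2 - exp(y*z)), z*exp(x*z) - 2*exp(y + z) + 5*exp(-x), 4*x*sin(x*y) - 5*y*cos(x*y) + 2*exp(y + z)) ≠ 0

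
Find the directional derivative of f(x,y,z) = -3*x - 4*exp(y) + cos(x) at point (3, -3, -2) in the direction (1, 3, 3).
sqrt(19)*(-(sin(3) + 3)*exp(3) - 12)*exp(-3)/19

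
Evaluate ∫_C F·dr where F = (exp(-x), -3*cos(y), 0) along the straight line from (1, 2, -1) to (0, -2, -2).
-1 + exp(-1) + 6*sin(2)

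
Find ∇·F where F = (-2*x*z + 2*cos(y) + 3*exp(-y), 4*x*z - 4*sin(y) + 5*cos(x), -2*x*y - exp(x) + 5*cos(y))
-2*z - 4*cos(y)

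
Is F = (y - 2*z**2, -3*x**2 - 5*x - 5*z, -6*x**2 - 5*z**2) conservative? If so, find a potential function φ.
No, ∇×F = (5, 12*x - 4*z, -6*x - 6) ≠ 0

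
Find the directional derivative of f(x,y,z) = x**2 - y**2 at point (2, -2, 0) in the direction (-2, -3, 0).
-20*sqrt(13)/13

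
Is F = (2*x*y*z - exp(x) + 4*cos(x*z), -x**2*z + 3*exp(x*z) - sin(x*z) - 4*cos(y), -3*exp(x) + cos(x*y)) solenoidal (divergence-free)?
No, ∇·F = 2*y*z - 4*z*sin(x*z) - exp(x) + 4*sin(y)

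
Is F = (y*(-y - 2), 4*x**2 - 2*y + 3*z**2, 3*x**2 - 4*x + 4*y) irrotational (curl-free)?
No, ∇×F = (4 - 6*z, 4 - 6*x, 8*x + 2*y + 2)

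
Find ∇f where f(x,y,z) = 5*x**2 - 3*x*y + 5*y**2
(10*x - 3*y, -3*x + 10*y, 0)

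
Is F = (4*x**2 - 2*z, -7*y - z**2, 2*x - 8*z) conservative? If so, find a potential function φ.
No, ∇×F = (2*z, -4, 0) ≠ 0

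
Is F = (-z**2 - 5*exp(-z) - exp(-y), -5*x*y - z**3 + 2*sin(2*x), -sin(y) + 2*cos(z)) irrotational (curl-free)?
No, ∇×F = (3*z**2 - cos(y), -2*z + 5*exp(-z), -5*y + 4*cos(2*x) - exp(-y))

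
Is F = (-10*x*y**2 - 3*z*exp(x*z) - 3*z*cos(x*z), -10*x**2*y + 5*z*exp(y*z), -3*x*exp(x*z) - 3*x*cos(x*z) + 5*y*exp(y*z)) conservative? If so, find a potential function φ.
Yes, F is conservative. φ = -5*x**2*y**2 - 3*exp(x*z) + 5*exp(y*z) - 3*sin(x*z)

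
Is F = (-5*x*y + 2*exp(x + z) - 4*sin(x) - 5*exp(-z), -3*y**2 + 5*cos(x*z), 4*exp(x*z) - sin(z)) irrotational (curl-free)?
No, ∇×F = (5*x*sin(x*z), -4*z*exp(x*z) + 2*exp(x + z) + 5*exp(-z), 5*x - 5*z*sin(x*z))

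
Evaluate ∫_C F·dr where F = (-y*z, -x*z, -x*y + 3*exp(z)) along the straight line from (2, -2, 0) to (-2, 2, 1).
1 + 3*E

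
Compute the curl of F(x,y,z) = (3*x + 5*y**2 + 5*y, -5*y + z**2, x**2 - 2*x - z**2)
(-2*z, 2 - 2*x, -10*y - 5)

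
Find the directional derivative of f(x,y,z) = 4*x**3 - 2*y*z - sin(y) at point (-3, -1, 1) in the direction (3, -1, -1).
sqrt(11)*(cos(1) + 324)/11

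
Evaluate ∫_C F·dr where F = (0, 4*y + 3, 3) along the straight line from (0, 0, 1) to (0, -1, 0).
-4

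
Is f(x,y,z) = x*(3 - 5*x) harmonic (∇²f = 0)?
No, ∇²f = -10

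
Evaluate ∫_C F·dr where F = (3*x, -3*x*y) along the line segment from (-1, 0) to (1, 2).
-2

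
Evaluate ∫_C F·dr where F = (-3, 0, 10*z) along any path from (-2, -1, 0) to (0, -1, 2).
14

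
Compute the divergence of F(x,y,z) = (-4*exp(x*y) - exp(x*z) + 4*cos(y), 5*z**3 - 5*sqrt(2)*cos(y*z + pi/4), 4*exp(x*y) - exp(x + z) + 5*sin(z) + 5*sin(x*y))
-4*y*exp(x*y) - z*exp(x*z) + 5*sqrt(2)*z*sin(y*z + pi/4) - exp(x + z) + 5*cos(z)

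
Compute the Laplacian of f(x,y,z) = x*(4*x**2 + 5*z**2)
34*x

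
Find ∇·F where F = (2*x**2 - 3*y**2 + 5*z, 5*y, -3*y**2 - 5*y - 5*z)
4*x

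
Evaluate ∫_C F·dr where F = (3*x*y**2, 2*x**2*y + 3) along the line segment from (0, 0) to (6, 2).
186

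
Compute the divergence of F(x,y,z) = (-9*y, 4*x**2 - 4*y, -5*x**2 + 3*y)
-4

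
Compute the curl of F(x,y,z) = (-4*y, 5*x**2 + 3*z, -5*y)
(-8, 0, 10*x + 4)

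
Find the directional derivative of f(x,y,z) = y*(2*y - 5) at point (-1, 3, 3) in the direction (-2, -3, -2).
-21*sqrt(17)/17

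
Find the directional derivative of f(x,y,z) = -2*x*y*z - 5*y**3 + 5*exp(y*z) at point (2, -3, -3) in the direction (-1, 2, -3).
3*sqrt(14)*(-88 + 5*exp(9))/14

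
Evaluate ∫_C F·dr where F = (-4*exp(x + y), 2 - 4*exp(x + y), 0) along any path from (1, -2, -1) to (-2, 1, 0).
6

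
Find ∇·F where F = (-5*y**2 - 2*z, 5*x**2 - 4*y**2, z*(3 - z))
-8*y - 2*z + 3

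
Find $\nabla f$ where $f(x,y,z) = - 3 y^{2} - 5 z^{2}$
(0, -6*y, -10*z)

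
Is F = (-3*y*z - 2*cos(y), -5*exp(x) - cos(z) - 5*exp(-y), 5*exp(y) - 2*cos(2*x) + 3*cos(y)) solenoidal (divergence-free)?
No, ∇·F = 5*exp(-y)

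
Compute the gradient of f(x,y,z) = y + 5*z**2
(0, 1, 10*z)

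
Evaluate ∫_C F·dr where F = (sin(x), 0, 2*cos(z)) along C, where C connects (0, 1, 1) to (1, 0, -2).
-2*sin(2) - 2*sin(1) - cos(1) + 1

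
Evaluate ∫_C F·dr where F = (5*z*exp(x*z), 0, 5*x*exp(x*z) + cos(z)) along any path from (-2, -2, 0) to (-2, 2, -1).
-5 - sin(1) + 5*exp(2)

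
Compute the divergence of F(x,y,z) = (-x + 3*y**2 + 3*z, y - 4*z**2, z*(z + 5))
2*z + 5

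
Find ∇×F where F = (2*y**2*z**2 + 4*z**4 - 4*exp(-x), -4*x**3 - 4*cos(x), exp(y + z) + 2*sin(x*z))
(exp(y + z), 2*z*(2*y**2 + 8*z**2 - cos(x*z)), -12*x**2 - 4*y*z**2 + 4*sin(x))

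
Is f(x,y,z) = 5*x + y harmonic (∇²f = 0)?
Yes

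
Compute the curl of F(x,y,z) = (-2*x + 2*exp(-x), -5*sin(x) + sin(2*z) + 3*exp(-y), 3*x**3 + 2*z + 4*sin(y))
(4*cos(y) - 2*cos(2*z), -9*x**2, -5*cos(x))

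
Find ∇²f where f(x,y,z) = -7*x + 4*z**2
8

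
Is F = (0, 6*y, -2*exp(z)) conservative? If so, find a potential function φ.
Yes, F is conservative. φ = 3*y**2 - 2*exp(z)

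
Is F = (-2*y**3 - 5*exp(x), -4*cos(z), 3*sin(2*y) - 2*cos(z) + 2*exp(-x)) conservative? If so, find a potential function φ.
No, ∇×F = (-4*sin(z) + 6*cos(2*y), 2*exp(-x), 6*y**2) ≠ 0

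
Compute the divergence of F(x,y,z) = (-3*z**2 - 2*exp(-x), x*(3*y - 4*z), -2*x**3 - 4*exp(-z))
3*x + 4*exp(-z) + 2*exp(-x)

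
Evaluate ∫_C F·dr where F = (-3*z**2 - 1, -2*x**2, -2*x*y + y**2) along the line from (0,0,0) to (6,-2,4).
-50/3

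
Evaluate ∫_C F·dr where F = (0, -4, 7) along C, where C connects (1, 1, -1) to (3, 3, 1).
6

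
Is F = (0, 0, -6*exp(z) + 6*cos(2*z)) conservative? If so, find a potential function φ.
Yes, F is conservative. φ = -6*exp(z) + 3*sin(2*z)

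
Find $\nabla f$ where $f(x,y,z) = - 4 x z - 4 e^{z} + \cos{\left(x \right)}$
(-4*z - sin(x), 0, -4*x - 4*exp(z))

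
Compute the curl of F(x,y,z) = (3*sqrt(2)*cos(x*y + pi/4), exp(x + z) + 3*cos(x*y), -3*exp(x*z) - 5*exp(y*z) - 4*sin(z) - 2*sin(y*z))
(-5*z*exp(y*z) - 2*z*cos(y*z) - exp(x + z), 3*z*exp(x*z), 3*sqrt(2)*x*sin(x*y + pi/4) - 3*y*sin(x*y) + exp(x + z))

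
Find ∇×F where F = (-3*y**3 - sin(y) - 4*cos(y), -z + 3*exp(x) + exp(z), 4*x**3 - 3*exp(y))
(-3*exp(y) - exp(z) + 1, -12*x**2, 9*y**2 + 3*exp(x) - 4*sin(y) + cos(y))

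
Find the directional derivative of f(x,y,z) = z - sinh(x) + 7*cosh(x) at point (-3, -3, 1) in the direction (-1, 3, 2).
sqrt(14)*(2 + cosh(3) + 7*sinh(3))/14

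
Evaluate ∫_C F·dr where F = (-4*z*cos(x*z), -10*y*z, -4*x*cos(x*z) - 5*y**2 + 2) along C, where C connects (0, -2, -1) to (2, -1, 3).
-27 - 4*sin(6)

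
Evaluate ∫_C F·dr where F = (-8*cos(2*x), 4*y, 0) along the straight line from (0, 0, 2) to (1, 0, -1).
-4*sin(2)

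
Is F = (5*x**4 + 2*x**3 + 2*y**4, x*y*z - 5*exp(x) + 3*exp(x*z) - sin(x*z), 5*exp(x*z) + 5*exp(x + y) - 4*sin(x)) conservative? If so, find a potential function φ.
No, ∇×F = (-x*y - 3*x*exp(x*z) + x*cos(x*z) + 5*exp(x + y), -5*z*exp(x*z) - 5*exp(x + y) + 4*cos(x), -8*y**3 + y*z + 3*z*exp(x*z) - z*cos(x*z) - 5*exp(x)) ≠ 0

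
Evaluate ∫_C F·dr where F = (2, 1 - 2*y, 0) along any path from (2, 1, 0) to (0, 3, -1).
-10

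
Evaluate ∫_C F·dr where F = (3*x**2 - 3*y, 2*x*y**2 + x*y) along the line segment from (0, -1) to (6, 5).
630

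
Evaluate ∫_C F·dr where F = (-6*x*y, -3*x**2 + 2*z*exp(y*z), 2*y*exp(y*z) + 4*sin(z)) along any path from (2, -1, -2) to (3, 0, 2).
-2*exp(2) - 10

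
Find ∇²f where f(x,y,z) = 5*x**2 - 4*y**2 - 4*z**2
-6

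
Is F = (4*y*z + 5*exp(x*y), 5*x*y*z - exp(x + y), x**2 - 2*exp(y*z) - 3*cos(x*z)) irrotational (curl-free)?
No, ∇×F = (-5*x*y - 2*z*exp(y*z), -2*x + 4*y - 3*z*sin(x*z), -5*x*exp(x*y) + 5*y*z - 4*z - exp(x + y))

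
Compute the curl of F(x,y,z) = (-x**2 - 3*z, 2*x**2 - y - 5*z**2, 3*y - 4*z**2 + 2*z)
(10*z + 3, -3, 4*x)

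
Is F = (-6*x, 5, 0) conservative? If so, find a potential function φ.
Yes, F is conservative. φ = -3*x**2 + 5*y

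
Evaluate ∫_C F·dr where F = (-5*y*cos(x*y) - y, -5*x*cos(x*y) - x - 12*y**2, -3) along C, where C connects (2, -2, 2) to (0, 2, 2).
-68 - 5*sin(4)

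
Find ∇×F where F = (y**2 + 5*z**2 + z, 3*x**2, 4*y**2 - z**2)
(8*y, 10*z + 1, 6*x - 2*y)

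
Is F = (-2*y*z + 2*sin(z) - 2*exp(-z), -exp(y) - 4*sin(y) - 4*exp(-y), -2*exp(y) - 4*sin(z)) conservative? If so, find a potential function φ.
No, ∇×F = (-2*exp(y), -2*y + 2*cos(z) + 2*exp(-z), 2*z) ≠ 0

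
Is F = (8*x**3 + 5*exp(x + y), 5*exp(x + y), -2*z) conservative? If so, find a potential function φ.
Yes, F is conservative. φ = 2*x**4 - z**2 + 5*exp(x + y)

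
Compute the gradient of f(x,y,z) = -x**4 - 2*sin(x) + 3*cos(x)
(-4*x**3 - 3*sin(x) - 2*cos(x), 0, 0)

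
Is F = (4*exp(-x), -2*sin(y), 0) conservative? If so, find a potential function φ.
Yes, F is conservative. φ = 2*cos(y) - 4*exp(-x)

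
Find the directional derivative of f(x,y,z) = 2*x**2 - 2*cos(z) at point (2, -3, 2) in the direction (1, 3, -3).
2*sqrt(19)*(4 - 3*sin(2))/19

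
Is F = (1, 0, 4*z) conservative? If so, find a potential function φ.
Yes, F is conservative. φ = x + 2*z**2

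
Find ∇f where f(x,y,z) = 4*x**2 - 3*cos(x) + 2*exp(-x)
(8*x + 3*sin(x) - 2*exp(-x), 0, 0)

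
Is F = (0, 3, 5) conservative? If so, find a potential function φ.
Yes, F is conservative. φ = 3*y + 5*z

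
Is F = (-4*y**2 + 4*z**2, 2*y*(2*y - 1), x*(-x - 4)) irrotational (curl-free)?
No, ∇×F = (0, 2*x + 8*z + 4, 8*y)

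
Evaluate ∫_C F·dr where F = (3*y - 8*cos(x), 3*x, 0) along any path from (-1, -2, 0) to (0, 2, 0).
-8*sin(1) - 6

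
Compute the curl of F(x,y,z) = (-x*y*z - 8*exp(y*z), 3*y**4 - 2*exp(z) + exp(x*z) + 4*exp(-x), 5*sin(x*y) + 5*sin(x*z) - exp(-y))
(-x*exp(x*z) + 5*x*cos(x*y) + 2*exp(z) + exp(-y), -x*y - 8*y*exp(y*z) - 5*y*cos(x*y) - 5*z*cos(x*z), (z*(x + exp(x*z) + 8*exp(y*z))*exp(x) - 4)*exp(-x))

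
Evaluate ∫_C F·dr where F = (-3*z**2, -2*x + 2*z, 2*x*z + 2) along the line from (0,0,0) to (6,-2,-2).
4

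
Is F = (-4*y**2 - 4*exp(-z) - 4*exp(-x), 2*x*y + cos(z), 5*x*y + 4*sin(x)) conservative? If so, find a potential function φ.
No, ∇×F = (5*x + sin(z), -5*y - 4*cos(x) + 4*exp(-z), 10*y) ≠ 0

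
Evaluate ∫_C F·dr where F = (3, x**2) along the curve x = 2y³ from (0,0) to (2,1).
46/7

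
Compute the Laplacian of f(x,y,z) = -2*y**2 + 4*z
-4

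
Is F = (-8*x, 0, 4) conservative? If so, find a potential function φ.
Yes, F is conservative. φ = -4*x**2 + 4*z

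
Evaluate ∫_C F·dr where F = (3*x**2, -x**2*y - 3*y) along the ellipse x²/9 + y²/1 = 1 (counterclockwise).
0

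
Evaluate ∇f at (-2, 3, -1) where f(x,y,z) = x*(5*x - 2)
(-22, 0, 0)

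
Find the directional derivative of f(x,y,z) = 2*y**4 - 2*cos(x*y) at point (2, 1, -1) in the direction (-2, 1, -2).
8/3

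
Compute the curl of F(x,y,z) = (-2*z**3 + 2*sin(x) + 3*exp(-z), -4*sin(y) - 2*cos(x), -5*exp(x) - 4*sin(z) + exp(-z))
(0, -6*z**2 + 5*exp(x) - 3*exp(-z), 2*sin(x))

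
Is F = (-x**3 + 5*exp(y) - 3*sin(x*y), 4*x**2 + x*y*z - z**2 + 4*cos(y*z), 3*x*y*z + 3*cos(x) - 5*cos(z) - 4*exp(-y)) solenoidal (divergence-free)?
No, ∇·F = -3*x**2 + 3*x*y + x*z - 3*y*cos(x*y) - 4*z*sin(y*z) + 5*sin(z)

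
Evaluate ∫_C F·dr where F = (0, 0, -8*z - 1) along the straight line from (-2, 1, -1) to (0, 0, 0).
3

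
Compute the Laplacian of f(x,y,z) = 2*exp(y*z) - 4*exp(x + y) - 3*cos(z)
2*y**2*exp(y*z) + 2*z**2*exp(y*z) - 8*exp(x + y) + 3*cos(z)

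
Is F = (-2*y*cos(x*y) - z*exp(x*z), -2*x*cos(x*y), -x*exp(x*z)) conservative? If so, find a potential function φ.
Yes, F is conservative. φ = -exp(x*z) - 2*sin(x*y)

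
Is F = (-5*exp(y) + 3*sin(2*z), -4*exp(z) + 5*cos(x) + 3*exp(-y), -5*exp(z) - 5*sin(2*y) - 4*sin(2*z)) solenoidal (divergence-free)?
No, ∇·F = -5*exp(z) - 8*cos(2*z) - 3*exp(-y)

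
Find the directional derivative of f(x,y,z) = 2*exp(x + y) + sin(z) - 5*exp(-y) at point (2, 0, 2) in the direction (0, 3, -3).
sqrt(2)*(-cos(2) + 5 + 2*exp(2))/2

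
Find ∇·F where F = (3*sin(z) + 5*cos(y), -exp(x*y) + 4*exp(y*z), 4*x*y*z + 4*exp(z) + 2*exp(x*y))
4*x*y - x*exp(x*y) + 4*z*exp(y*z) + 4*exp(z)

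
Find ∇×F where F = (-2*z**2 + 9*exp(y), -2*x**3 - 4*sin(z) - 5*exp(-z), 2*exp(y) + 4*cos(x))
(2*exp(y) + 4*cos(z) - 5*exp(-z), -4*z + 4*sin(x), -6*x**2 - 9*exp(y))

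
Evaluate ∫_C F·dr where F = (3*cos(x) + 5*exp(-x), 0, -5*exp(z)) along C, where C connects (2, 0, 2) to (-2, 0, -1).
-6*sin(2) - 5*exp(-1) + 5*exp(-2)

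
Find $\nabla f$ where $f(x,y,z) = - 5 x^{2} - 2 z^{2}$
(-10*x, 0, -4*z)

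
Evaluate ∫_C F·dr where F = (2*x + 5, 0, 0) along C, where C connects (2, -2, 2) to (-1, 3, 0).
-18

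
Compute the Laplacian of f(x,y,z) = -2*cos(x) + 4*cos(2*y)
2*cos(x) - 16*cos(2*y)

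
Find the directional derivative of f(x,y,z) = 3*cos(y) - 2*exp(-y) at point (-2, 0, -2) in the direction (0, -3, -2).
-6*sqrt(13)/13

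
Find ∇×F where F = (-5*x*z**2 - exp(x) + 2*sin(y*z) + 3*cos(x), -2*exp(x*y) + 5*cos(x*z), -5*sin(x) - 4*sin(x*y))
(x*(5*sin(x*z) - 4*cos(x*y)), -10*x*z + 4*y*cos(x*y) + 2*y*cos(y*z) + 5*cos(x), -2*y*exp(x*y) - 5*z*sin(x*z) - 2*z*cos(y*z))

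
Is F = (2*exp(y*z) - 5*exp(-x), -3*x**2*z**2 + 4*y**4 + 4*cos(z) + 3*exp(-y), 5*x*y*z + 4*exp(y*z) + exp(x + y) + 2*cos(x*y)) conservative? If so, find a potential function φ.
No, ∇×F = (6*x**2*z + 5*x*z - 2*x*sin(x*y) + 4*z*exp(y*z) + exp(x + y) + 4*sin(z), -5*y*z + 2*y*exp(y*z) + 2*y*sin(x*y) - exp(x + y), 2*z*(-3*x*z - exp(y*z))) ≠ 0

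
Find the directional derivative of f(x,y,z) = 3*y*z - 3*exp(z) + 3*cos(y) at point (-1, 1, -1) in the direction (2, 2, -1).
-3 - 2*sin(1) + exp(-1)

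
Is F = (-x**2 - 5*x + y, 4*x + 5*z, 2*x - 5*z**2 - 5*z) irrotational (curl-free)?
No, ∇×F = (-5, -2, 3)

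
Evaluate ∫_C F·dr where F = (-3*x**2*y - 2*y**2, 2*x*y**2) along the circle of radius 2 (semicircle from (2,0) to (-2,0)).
64/3 + 10*pi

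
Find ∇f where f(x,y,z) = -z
(0, 0, -1)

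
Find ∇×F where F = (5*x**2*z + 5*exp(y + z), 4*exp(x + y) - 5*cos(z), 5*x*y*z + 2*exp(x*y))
(5*x*z + 2*x*exp(x*y) - 5*sin(z), 5*x**2 - 5*y*z - 2*y*exp(x*y) + 5*exp(y + z), 4*exp(x + y) - 5*exp(y + z))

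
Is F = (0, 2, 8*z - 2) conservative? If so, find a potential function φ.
Yes, F is conservative. φ = 2*y + 4*z**2 - 2*z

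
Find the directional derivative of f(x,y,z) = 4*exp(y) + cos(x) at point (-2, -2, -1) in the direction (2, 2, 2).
sqrt(3)*(4 + exp(2)*sin(2))*exp(-2)/3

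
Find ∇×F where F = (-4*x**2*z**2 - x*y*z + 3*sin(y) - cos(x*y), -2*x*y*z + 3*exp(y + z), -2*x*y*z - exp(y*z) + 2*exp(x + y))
(2*x*y - 2*x*z - z*exp(y*z) + 2*exp(x + y) - 3*exp(y + z), -8*x**2*z - x*y + 2*y*z - 2*exp(x + y), x*z - x*sin(x*y) - 2*y*z - 3*cos(y))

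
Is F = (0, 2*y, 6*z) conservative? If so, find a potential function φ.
Yes, F is conservative. φ = y**2 + 3*z**2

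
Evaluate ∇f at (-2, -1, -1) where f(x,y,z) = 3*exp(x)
(3*exp(-2), 0, 0)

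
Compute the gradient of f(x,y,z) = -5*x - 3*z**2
(-5, 0, -6*z)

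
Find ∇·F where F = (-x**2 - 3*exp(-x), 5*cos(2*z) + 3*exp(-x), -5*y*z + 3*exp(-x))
-2*x - 5*y + 3*exp(-x)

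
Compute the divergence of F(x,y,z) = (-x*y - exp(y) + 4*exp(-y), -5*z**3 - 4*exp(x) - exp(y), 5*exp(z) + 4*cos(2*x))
-y - exp(y) + 5*exp(z)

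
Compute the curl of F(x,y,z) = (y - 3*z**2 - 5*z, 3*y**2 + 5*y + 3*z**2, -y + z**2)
(-6*z - 1, -6*z - 5, -1)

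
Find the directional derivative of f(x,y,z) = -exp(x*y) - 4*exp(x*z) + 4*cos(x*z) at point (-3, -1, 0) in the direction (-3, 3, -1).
6*sqrt(19)*(-2 + exp(3))/19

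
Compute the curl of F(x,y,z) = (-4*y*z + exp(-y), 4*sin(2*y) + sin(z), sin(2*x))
(-cos(z), -4*y - 2*cos(2*x), 4*z + exp(-y))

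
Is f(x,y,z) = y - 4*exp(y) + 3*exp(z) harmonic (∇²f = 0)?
No, ∇²f = -4*exp(y) + 3*exp(z)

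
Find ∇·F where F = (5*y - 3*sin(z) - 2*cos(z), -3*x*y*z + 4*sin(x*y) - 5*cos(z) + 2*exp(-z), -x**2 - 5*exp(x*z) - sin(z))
-3*x*z - 5*x*exp(x*z) + 4*x*cos(x*y) - cos(z)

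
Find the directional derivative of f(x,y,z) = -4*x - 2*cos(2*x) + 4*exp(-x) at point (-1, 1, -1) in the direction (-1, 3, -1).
4*sqrt(11)*(sin(2) + 1 + E)/11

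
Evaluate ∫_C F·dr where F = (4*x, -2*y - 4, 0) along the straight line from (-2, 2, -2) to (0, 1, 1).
-1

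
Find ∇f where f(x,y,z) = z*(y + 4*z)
(0, z, y + 8*z)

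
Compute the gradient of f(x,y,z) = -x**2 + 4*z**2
(-2*x, 0, 8*z)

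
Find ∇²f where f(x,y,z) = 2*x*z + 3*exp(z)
3*exp(z)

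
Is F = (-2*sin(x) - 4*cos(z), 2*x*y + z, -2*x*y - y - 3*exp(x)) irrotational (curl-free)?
No, ∇×F = (-2*x - 2, 2*y + 3*exp(x) + 4*sin(z), 2*y)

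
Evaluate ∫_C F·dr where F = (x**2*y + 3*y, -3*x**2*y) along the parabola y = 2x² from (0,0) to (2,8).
-1136/5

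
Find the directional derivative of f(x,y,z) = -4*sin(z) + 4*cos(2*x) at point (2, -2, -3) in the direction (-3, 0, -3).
2*sqrt(2)*(2*sin(4) + cos(3))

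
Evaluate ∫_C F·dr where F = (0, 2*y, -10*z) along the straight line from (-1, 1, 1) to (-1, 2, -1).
3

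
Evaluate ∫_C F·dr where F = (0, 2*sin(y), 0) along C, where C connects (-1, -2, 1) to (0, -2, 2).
0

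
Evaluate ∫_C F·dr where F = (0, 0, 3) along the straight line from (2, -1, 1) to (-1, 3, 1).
0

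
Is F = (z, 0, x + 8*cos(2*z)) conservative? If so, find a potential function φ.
Yes, F is conservative. φ = x*z + 4*sin(2*z)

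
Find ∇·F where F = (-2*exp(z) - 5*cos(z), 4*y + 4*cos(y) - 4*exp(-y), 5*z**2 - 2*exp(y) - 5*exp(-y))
10*z - 4*sin(y) + 4 + 4*exp(-y)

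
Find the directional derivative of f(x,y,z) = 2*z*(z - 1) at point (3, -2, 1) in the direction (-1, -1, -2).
-2*sqrt(6)/3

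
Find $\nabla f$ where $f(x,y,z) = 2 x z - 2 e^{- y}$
(2*z, 2*exp(-y), 2*x)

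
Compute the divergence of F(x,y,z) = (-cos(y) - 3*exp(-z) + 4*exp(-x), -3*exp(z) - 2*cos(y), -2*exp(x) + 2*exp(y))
2*sin(y) - 4*exp(-x)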